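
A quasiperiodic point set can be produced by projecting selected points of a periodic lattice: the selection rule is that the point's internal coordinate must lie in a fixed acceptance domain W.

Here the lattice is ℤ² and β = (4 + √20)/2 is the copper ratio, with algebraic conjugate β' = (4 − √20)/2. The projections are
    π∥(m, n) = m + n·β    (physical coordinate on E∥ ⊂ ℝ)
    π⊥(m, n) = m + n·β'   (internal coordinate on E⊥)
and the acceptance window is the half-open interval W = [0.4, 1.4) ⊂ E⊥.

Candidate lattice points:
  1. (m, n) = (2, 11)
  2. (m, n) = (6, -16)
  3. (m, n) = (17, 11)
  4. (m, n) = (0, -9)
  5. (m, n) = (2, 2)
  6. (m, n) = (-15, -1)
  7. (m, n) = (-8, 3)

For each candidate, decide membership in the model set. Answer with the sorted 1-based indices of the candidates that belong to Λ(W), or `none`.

none

Compute β' = (4−√20)/2 = -0.23607, so π⊥(m,n) = m -0.23607·n.
candidate 1: (m,n)=(2,11) → π∥ = 2+11·β ≈ 48.59675, π⊥ = 2+11·β' ≈ -0.59675 ∉ [0.4, 1.4) ⇒ out
candidate 2: (m,n)=(6,-16) → π∥ = 6-16·β ≈ -61.77709, π⊥ = 6-16·β' ≈ 9.77709 ∉ [0.4, 1.4) ⇒ out
candidate 3: (m,n)=(17,11) → π∥ = 17+11·β ≈ 63.59675, π⊥ = 17+11·β' ≈ 14.40325 ∉ [0.4, 1.4) ⇒ out
candidate 4: (m,n)=(0,-9) → π∥ = 0-9·β ≈ -38.12461, π⊥ = 0-9·β' ≈ 2.12461 ∉ [0.4, 1.4) ⇒ out
candidate 5: (m,n)=(2,2) → π∥ = 2+2·β ≈ 10.47214, π⊥ = 2+2·β' ≈ 1.52786 ∉ [0.4, 1.4) ⇒ out
candidate 6: (m,n)=(-15,-1) → π∥ = -15-1·β ≈ -19.23607, π⊥ = -15-1·β' ≈ -14.76393 ∉ [0.4, 1.4) ⇒ out
candidate 7: (m,n)=(-8,3) → π∥ = -8+3·β ≈ 4.70820, π⊥ = -8+3·β' ≈ -8.70820 ∉ [0.4, 1.4) ⇒ out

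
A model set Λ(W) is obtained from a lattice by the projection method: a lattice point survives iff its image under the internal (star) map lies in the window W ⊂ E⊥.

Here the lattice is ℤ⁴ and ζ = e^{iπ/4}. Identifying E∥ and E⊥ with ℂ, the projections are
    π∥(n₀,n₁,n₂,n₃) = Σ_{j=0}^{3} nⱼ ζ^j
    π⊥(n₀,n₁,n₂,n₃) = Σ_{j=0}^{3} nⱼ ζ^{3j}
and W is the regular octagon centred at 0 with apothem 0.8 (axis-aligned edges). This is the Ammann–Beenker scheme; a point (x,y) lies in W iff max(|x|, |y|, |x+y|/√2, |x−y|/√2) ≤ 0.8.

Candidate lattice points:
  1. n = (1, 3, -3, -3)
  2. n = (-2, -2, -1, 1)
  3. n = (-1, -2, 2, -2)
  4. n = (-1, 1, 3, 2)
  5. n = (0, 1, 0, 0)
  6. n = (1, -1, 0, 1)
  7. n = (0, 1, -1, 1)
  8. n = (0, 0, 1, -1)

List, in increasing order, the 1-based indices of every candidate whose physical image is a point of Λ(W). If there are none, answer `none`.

2

Internal map: ζ^{3j} for j=0..3 gives (1,0), (−√2/2,√2/2), (0,−1), (√2/2,√2/2).
candidate 1: n = (1, 3, -3, -3) → π⊥ ≈ (-3.24264, +3.00000); max(|x|,|y|,|x±y|/√2) = 4.41421 > 0.8 ⇒ ∉ W
candidate 2: n = (-2, -2, -1, 1) → π⊥ ≈ (+0.12132, +0.29289); max(|x|,|y|,|x±y|/√2) = 0.29289 ≤ 0.8 ⇒ ∈ W
candidate 3: n = (-1, -2, 2, -2) → π⊥ ≈ (-1.00000, -4.82843); max(|x|,|y|,|x±y|/√2) = 4.82843 > 0.8 ⇒ ∉ W
candidate 4: n = (-1, 1, 3, 2) → π⊥ ≈ (-0.29289, -0.87868); max(|x|,|y|,|x±y|/√2) = 0.87868 > 0.8 ⇒ ∉ W
candidate 5: n = (0, 1, 0, 0) → π⊥ ≈ (-0.70711, +0.70711); max(|x|,|y|,|x±y|/√2) = 1.00000 > 0.8 ⇒ ∉ W
candidate 6: n = (1, -1, 0, 1) → π⊥ ≈ (+2.41421, +0.00000); max(|x|,|y|,|x±y|/√2) = 2.41421 > 0.8 ⇒ ∉ W
candidate 7: n = (0, 1, -1, 1) → π⊥ ≈ (+0.00000, +2.41421); max(|x|,|y|,|x±y|/√2) = 2.41421 > 0.8 ⇒ ∉ W
candidate 8: n = (0, 0, 1, -1) → π⊥ ≈ (-0.70711, -1.70711); max(|x|,|y|,|x±y|/√2) = 1.70711 > 0.8 ⇒ ∉ W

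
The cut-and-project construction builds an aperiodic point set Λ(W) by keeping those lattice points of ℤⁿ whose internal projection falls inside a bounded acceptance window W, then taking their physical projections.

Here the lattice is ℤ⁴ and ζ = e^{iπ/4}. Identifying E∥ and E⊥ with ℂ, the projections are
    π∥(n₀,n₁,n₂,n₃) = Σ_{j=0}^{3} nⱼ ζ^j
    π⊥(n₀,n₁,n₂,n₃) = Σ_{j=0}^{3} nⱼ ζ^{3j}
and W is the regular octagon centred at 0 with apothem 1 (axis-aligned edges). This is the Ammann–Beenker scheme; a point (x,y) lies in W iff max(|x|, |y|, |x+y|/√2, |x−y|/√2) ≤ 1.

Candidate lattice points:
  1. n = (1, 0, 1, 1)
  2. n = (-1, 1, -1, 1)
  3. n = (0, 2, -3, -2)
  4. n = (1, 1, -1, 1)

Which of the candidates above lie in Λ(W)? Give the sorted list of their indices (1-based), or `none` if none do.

π⊥(n) = n₀ + n₁ζ³ + n₂ζ⁶ + n₃ζ⁹ where ζ = e^{iπ/4}.
#1 (1, 0, 1, 1): internal (1.70711, -0.29289); octagon support 1.70711 vs apothem 1 → ∉ W
#2 (-1, 1, -1, 1): internal (-1.00000, 2.41421); octagon support 2.41421 vs apothem 1 → ∉ W
#3 (0, 2, -3, -2): internal (-2.82843, 3.00000); octagon support 4.12132 vs apothem 1 → ∉ W
#4 (1, 1, -1, 1): internal (1.00000, 2.41421); octagon support 2.41421 vs apothem 1 → ∉ W

none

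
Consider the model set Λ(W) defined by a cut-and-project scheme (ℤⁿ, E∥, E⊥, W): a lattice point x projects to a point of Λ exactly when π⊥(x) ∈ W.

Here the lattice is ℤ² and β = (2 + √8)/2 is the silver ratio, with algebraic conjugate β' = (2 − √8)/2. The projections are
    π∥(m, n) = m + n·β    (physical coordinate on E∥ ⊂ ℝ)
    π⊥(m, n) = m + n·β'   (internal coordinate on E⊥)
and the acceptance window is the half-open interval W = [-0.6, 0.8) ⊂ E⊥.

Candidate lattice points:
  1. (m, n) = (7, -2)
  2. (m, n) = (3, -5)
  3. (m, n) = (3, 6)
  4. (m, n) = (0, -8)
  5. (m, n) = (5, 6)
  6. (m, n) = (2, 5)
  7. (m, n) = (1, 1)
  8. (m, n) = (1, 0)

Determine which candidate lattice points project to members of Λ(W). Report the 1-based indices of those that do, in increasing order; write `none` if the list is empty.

3, 6, 7

β' = (2−√8)/2 ≈ -0.414214.
#1 (7,-2): internal coord 7 + (-2)·β' = +7.828427; +7.828427 ∉ [-0.6, 0.8) → out
#2 (3,-5): internal coord 3 + (-5)·β' = +5.071068; +5.071068 ∉ [-0.6, 0.8) → out
#3 (3,6): internal coord 3 + (6)·β' = +0.514719; +0.514719 ∈ [-0.6, 0.8) → IN Λ
#4 (0,-8): internal coord 0 + (-8)·β' = +3.313708; +3.313708 ∉ [-0.6, 0.8) → out
#5 (5,6): internal coord 5 + (6)·β' = +2.514719; +2.514719 ∉ [-0.6, 0.8) → out
#6 (2,5): internal coord 2 + (5)·β' = -0.071068; -0.071068 ∈ [-0.6, 0.8) → IN Λ
#7 (1,1): internal coord 1 + (1)·β' = +0.585786; +0.585786 ∈ [-0.6, 0.8) → IN Λ
#8 (1,0): internal coord 1 + (0)·β' = +1.000000; +1.000000 ∉ [-0.6, 0.8) → out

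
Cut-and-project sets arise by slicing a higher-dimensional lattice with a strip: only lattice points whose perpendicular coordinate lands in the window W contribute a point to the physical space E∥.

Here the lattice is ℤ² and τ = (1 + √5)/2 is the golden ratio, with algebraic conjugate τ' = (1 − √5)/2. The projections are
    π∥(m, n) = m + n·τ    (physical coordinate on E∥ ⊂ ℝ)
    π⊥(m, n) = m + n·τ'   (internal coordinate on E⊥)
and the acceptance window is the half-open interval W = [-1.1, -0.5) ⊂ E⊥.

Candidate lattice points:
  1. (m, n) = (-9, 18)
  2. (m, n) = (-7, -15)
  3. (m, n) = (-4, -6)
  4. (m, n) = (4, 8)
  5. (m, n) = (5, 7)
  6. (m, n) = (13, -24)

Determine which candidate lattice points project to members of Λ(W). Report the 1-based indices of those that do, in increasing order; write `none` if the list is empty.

τ' = (1−√5)/2 ≈ -0.61803.
candidate 1: (m,n)=(-9,18) → π∥ = -9+18·τ ≈ 20.12461, π⊥ = -9+18·τ' ≈ -20.12461 ∉ [-1.1, -0.5) ⇒ out
candidate 2: (m,n)=(-7,-15) → π∥ = -7-15·τ ≈ -31.27051, π⊥ = -7-15·τ' ≈ 2.27051 ∉ [-1.1, -0.5) ⇒ out
candidate 3: (m,n)=(-4,-6) → π∥ = -4-6·τ ≈ -13.70820, π⊥ = -4-6·τ' ≈ -0.29180 ∉ [-1.1, -0.5) ⇒ out
candidate 4: (m,n)=(4,8) → π∥ = 4+8·τ ≈ 16.94427, π⊥ = 4+8·τ' ≈ -0.94427 ∈ [-1.1, -0.5) ⇒ IN Λ
candidate 5: (m,n)=(5,7) → π∥ = 5+7·τ ≈ 16.32624, π⊥ = 5+7·τ' ≈ 0.67376 ∉ [-1.1, -0.5) ⇒ out
candidate 6: (m,n)=(13,-24) → π∥ = 13-24·τ ≈ -25.83282, π⊥ = 13-24·τ' ≈ 27.83282 ∉ [-1.1, -0.5) ⇒ out

4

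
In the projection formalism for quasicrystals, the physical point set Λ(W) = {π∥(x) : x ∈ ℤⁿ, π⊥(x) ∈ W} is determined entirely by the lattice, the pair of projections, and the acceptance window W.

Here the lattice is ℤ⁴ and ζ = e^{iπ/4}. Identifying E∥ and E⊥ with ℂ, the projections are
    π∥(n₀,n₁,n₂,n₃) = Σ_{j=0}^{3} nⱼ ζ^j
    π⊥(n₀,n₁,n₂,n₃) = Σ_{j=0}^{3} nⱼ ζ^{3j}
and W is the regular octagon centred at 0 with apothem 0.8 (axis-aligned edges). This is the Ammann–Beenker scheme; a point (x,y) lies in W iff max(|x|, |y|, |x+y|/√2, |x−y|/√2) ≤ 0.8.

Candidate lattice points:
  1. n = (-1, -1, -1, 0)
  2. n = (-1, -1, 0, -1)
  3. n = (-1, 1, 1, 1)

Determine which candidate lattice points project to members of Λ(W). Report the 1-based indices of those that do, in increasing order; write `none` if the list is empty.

1

π⊥(n) = n₀ + n₁ζ³ + n₂ζ⁶ + n₃ζ⁹ where ζ = e^{iπ/4}.
candidate 1: n = (-1, -1, -1, 0) → π⊥ ≈ (-0.2929, +0.2929); max(|x|,|y|,|x±y|/√2) = 0.4142 ≤ 0.8 ⇒ ∈ W
candidate 2: n = (-1, -1, 0, -1) → π⊥ ≈ (-1.0000, -1.4142); max(|x|,|y|,|x±y|/√2) = 1.7071 > 0.8 ⇒ ∉ W
candidate 3: n = (-1, 1, 1, 1) → π⊥ ≈ (-1.0000, +0.4142); max(|x|,|y|,|x±y|/√2) = 1.0000 > 0.8 ⇒ ∉ W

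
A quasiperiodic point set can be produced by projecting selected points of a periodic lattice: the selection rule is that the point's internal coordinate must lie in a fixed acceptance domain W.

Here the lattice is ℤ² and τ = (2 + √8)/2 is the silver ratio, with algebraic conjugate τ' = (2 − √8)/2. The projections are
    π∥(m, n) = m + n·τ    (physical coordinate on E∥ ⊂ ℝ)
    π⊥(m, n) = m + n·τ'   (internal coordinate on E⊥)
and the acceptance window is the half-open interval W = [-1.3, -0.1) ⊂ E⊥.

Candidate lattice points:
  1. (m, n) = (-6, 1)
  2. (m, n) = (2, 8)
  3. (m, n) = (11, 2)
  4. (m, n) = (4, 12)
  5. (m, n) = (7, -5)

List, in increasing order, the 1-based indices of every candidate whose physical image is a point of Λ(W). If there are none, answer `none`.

Compute τ' = (2−√8)/2 = -0.41421, so π⊥(m,n) = m -0.41421·n.
#1 (-6,1): internal coord -6 + (1)·τ' = -6.41421; -6.41421 ∉ [-1.3, -0.1) → out
#2 (2,8): internal coord 2 + (8)·τ' = -1.31371; -1.31371 ∉ [-1.3, -0.1) → out
#3 (11,2): internal coord 11 + (2)·τ' = +10.17157; +10.17157 ∉ [-1.3, -0.1) → out
#4 (4,12): internal coord 4 + (12)·τ' = -0.97056; -0.97056 ∈ [-1.3, -0.1) → IN Λ
#5 (7,-5): internal coord 7 + (-5)·τ' = +9.07107; +9.07107 ∉ [-1.3, -0.1) → out

4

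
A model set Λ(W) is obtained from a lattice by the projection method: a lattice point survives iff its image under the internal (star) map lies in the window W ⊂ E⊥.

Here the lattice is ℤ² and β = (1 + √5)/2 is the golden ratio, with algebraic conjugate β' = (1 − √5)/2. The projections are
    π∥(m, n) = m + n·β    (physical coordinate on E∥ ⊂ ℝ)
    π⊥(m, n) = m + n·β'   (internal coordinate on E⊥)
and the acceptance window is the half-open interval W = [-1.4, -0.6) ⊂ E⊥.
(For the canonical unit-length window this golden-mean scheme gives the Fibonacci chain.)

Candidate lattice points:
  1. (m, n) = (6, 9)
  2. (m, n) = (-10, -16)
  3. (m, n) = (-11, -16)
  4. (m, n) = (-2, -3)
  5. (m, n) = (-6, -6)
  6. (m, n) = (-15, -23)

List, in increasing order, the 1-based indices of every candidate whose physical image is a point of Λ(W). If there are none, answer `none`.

β' = (1−√5)/2 ≈ -0.618034.
candidate 1: (m,n)=(6,9) → π∥ = 6+9·β ≈ 20.562306, π⊥ = 6+9·β' ≈ 0.437694 ∉ [-1.4, -0.6) ⇒ out
candidate 2: (m,n)=(-10,-16) → π∥ = -10-16·β ≈ -35.888544, π⊥ = -10-16·β' ≈ -0.111456 ∉ [-1.4, -0.6) ⇒ out
candidate 3: (m,n)=(-11,-16) → π∥ = -11-16·β ≈ -36.888544, π⊥ = -11-16·β' ≈ -1.111456 ∈ [-1.4, -0.6) ⇒ IN Λ
candidate 4: (m,n)=(-2,-3) → π∥ = -2-3·β ≈ -6.854102, π⊥ = -2-3·β' ≈ -0.145898 ∉ [-1.4, -0.6) ⇒ out
candidate 5: (m,n)=(-6,-6) → π∥ = -6-6·β ≈ -15.708204, π⊥ = -6-6·β' ≈ -2.291796 ∉ [-1.4, -0.6) ⇒ out
candidate 6: (m,n)=(-15,-23) → π∥ = -15-23·β ≈ -52.214782, π⊥ = -15-23·β' ≈ -0.785218 ∈ [-1.4, -0.6) ⇒ IN Λ

3, 6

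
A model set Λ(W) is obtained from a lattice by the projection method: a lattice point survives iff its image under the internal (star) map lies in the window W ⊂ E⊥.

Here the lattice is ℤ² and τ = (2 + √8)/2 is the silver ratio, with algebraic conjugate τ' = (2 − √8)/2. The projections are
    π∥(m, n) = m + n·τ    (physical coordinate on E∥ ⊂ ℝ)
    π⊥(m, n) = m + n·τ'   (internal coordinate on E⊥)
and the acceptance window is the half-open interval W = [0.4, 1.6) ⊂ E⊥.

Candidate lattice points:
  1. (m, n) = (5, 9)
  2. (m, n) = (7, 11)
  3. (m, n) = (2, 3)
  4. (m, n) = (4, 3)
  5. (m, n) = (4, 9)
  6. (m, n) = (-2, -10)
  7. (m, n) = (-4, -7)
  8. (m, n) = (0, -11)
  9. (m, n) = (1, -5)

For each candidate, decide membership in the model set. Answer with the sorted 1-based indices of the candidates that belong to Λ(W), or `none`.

Numerically τ ≈ 2.41421 and τ' = −1/τ ≈ -0.41421.
[1] lift (5,9): star map gives 1.27208; window check 0.4 ≤ 1.27208 < 1.6 is true → IN Λ
[2] lift (7,11): star map gives 2.44365; window check 0.4 ≤ 2.44365 < 1.6 is false → out
[3] lift (2,3): star map gives 0.75736; window check 0.4 ≤ 0.75736 < 1.6 is true → IN Λ
[4] lift (4,3): star map gives 2.75736; window check 0.4 ≤ 2.75736 < 1.6 is false → out
[5] lift (4,9): star map gives 0.27208; window check 0.4 ≤ 0.27208 < 1.6 is false → out
[6] lift (-2,-10): star map gives 2.14214; window check 0.4 ≤ 2.14214 < 1.6 is false → out
[7] lift (-4,-7): star map gives -1.10051; window check 0.4 ≤ -1.10051 < 1.6 is false → out
[8] lift (0,-11): star map gives 4.55635; window check 0.4 ≤ 4.55635 < 1.6 is false → out
[9] lift (1,-5): star map gives 3.07107; window check 0.4 ≤ 3.07107 < 1.6 is false → out

1, 3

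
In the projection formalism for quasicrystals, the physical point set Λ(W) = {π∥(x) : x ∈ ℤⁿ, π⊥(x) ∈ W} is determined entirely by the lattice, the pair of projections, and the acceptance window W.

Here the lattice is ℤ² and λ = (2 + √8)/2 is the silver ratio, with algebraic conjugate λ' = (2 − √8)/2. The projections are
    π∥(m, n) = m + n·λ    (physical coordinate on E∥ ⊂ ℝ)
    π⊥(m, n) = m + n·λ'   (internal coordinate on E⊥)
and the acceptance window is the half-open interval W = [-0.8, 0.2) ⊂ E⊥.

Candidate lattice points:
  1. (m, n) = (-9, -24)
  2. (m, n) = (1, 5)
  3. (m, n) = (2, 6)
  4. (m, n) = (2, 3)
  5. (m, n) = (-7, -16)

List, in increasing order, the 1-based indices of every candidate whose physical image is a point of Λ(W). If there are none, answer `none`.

3, 5

Compute λ' = (2−√8)/2 = -0.4142, so π⊥(m,n) = m -0.4142·n.
[1] lift (-9,-24): star map gives 0.9411; window check -0.8 ≤ 0.9411 < 0.2 is false → out
[2] lift (1,5): star map gives -1.0711; window check -0.8 ≤ -1.0711 < 0.2 is false → out
[3] lift (2,6): star map gives -0.4853; window check -0.8 ≤ -0.4853 < 0.2 is true → IN Λ
[4] lift (2,3): star map gives 0.7574; window check -0.8 ≤ 0.7574 < 0.2 is false → out
[5] lift (-7,-16): star map gives -0.3726; window check -0.8 ≤ -0.3726 < 0.2 is true → IN Λ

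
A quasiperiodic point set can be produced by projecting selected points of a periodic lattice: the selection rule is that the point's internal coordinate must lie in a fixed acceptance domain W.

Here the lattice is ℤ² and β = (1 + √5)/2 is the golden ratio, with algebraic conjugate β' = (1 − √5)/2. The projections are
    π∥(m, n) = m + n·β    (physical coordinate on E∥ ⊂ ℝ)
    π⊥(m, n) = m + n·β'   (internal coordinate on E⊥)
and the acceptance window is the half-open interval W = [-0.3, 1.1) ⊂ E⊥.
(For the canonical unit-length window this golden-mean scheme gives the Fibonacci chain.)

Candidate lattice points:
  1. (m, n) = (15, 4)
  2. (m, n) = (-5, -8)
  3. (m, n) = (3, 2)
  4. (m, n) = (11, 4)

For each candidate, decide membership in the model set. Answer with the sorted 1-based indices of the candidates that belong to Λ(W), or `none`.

β' = (1−√5)/2 ≈ -0.61803.
#1 (15,4): internal coord 15 + (4)·β' = +12.52786; +12.52786 ∉ [-0.3, 1.1) → out
#2 (-5,-8): internal coord -5 + (-8)·β' = -0.05573; -0.05573 ∈ [-0.3, 1.1) → IN Λ
#3 (3,2): internal coord 3 + (2)·β' = +1.76393; +1.76393 ∉ [-0.3, 1.1) → out
#4 (11,4): internal coord 11 + (4)·β' = +8.52786; +8.52786 ∉ [-0.3, 1.1) → out

2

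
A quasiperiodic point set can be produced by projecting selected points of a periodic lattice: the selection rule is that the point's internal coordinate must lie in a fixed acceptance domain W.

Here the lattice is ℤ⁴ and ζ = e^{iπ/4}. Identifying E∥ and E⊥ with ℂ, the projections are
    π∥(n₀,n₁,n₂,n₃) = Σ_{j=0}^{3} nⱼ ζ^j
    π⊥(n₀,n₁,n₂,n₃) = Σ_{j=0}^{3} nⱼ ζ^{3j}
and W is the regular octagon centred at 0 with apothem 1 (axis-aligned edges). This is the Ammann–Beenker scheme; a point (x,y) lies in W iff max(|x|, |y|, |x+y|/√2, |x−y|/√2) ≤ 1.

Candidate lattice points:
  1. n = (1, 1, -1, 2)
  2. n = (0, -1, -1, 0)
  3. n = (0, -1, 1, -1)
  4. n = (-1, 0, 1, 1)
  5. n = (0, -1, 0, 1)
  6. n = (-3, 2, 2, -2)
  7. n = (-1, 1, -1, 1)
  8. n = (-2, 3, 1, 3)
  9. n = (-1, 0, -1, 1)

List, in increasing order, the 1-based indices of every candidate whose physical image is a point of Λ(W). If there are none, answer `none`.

2, 4

Internal map: ζ^{3j} for j=0..3 gives (1,0), (−√2/2,√2/2), (0,−1), (√2/2,√2/2).
#1 (1, 1, -1, 2): internal (1.707107, 3.121320); octagon support 3.414214 vs apothem 1 → ∉ W
#2 (0, -1, -1, 0): internal (0.707107, 0.292893); octagon support 0.707107 vs apothem 1 → ∈ W
#3 (0, -1, 1, -1): internal (0.000000, -2.414214); octagon support 2.414214 vs apothem 1 → ∉ W
#4 (-1, 0, 1, 1): internal (-0.292893, -0.292893); octagon support 0.414214 vs apothem 1 → ∈ W
#5 (0, -1, 0, 1): internal (1.414214, 0.000000); octagon support 1.414214 vs apothem 1 → ∉ W
#6 (-3, 2, 2, -2): internal (-5.828427, -2.000000); octagon support 5.828427 vs apothem 1 → ∉ W
#7 (-1, 1, -1, 1): internal (-1.000000, 2.414214); octagon support 2.414214 vs apothem 1 → ∉ W
#8 (-2, 3, 1, 3): internal (-2.000000, 3.242641); octagon support 3.707107 vs apothem 1 → ∉ W
#9 (-1, 0, -1, 1): internal (-0.292893, 1.707107); octagon support 1.707107 vs apothem 1 → ∉ W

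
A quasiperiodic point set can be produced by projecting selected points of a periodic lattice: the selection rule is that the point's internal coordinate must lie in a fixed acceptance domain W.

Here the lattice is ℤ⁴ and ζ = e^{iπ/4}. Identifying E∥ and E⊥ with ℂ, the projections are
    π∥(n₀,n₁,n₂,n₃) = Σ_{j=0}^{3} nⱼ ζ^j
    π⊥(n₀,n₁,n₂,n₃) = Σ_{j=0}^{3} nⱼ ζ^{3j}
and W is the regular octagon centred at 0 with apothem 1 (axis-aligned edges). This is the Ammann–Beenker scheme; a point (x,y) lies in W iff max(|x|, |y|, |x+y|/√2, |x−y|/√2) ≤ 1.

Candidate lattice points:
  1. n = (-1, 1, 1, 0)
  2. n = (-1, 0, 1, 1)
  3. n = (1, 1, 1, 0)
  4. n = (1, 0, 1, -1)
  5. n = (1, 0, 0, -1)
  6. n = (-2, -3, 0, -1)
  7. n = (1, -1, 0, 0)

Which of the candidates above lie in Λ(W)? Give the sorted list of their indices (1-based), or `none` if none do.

With ζ = e^{iπ/4} the internal vectors are ζ^0,ζ^3,ζ^6,ζ^9.
candidate 1: n = (-1, 1, 1, 0) → π⊥ ≈ (-1.70711, -0.29289); max(|x|,|y|,|x±y|/√2) = 1.70711 > 1 ⇒ ∉ W
candidate 2: n = (-1, 0, 1, 1) → π⊥ ≈ (-0.29289, -0.29289); max(|x|,|y|,|x±y|/√2) = 0.41421 ≤ 1 ⇒ ∈ W
candidate 3: n = (1, 1, 1, 0) → π⊥ ≈ (+0.29289, -0.29289); max(|x|,|y|,|x±y|/√2) = 0.41421 ≤ 1 ⇒ ∈ W
candidate 4: n = (1, 0, 1, -1) → π⊥ ≈ (+0.29289, -1.70711); max(|x|,|y|,|x±y|/√2) = 1.70711 > 1 ⇒ ∉ W
candidate 5: n = (1, 0, 0, -1) → π⊥ ≈ (+0.29289, -0.70711); max(|x|,|y|,|x±y|/√2) = 0.70711 ≤ 1 ⇒ ∈ W
candidate 6: n = (-2, -3, 0, -1) → π⊥ ≈ (-0.58579, -2.82843); max(|x|,|y|,|x±y|/√2) = 2.82843 > 1 ⇒ ∉ W
candidate 7: n = (1, -1, 0, 0) → π⊥ ≈ (+1.70711, -0.70711); max(|x|,|y|,|x±y|/√2) = 1.70711 > 1 ⇒ ∉ W

2, 3, 5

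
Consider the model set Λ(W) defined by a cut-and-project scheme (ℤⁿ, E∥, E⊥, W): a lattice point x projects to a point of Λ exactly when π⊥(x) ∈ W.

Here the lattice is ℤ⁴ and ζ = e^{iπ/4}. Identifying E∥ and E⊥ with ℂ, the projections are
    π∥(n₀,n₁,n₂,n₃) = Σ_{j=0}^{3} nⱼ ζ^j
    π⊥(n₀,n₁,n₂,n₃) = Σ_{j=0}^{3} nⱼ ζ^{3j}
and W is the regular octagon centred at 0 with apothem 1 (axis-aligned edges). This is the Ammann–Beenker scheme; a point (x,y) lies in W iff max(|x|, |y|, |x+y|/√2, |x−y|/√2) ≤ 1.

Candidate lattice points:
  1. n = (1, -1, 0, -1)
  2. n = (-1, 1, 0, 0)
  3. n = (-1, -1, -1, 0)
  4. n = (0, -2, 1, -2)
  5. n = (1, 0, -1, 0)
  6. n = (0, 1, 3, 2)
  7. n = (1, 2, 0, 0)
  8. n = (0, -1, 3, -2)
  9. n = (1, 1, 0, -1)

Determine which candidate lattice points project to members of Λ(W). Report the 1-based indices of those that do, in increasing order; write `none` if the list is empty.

3, 9

With ζ = e^{iπ/4} the internal vectors are ζ^0,ζ^3,ζ^6,ζ^9.
candidate 1: n = (1, -1, 0, -1) → π⊥ ≈ (+1.0000, -1.4142); max(|x|,|y|,|x±y|/√2) = 1.7071 > 1 ⇒ ∉ W
candidate 2: n = (-1, 1, 0, 0) → π⊥ ≈ (-1.7071, +0.7071); max(|x|,|y|,|x±y|/√2) = 1.7071 > 1 ⇒ ∉ W
candidate 3: n = (-1, -1, -1, 0) → π⊥ ≈ (-0.2929, +0.2929); max(|x|,|y|,|x±y|/√2) = 0.4142 ≤ 1 ⇒ ∈ W
candidate 4: n = (0, -2, 1, -2) → π⊥ ≈ (+0.0000, -3.8284); max(|x|,|y|,|x±y|/√2) = 3.8284 > 1 ⇒ ∉ W
candidate 5: n = (1, 0, -1, 0) → π⊥ ≈ (+1.0000, +1.0000); max(|x|,|y|,|x±y|/√2) = 1.4142 > 1 ⇒ ∉ W
candidate 6: n = (0, 1, 3, 2) → π⊥ ≈ (+0.7071, -0.8787); max(|x|,|y|,|x±y|/√2) = 1.1213 > 1 ⇒ ∉ W
candidate 7: n = (1, 2, 0, 0) → π⊥ ≈ (-0.4142, +1.4142); max(|x|,|y|,|x±y|/√2) = 1.4142 > 1 ⇒ ∉ W
candidate 8: n = (0, -1, 3, -2) → π⊥ ≈ (-0.7071, -5.1213); max(|x|,|y|,|x±y|/√2) = 5.1213 > 1 ⇒ ∉ W
candidate 9: n = (1, 1, 0, -1) → π⊥ ≈ (-0.4142, +0.0000); max(|x|,|y|,|x±y|/√2) = 0.4142 ≤ 1 ⇒ ∈ W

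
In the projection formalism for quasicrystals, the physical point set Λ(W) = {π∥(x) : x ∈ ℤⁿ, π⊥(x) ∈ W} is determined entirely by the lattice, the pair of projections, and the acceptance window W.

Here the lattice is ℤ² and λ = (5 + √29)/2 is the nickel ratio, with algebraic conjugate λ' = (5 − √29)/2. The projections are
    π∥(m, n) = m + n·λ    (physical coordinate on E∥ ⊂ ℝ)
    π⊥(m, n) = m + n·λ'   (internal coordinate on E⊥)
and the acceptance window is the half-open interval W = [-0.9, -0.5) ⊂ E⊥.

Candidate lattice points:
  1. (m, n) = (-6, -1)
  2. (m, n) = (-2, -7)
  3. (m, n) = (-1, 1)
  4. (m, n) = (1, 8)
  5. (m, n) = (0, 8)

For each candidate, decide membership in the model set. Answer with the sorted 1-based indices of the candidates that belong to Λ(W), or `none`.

2, 4

Compute λ' = (5−√29)/2 = -0.19258, so π⊥(m,n) = m -0.19258·n.
#1 (-6,-1): internal coord -6 + (-1)·λ' = -5.80742; -5.80742 ∉ [-0.9, -0.5) → out
#2 (-2,-7): internal coord -2 + (-7)·λ' = -0.65192; -0.65192 ∈ [-0.9, -0.5) → IN Λ
#3 (-1,1): internal coord -1 + (1)·λ' = -1.19258; -1.19258 ∉ [-0.9, -0.5) → out
#4 (1,8): internal coord 1 + (8)·λ' = -0.54066; -0.54066 ∈ [-0.9, -0.5) → IN Λ
#5 (0,8): internal coord 0 + (8)·λ' = -1.54066; -1.54066 ∉ [-0.9, -0.5) → out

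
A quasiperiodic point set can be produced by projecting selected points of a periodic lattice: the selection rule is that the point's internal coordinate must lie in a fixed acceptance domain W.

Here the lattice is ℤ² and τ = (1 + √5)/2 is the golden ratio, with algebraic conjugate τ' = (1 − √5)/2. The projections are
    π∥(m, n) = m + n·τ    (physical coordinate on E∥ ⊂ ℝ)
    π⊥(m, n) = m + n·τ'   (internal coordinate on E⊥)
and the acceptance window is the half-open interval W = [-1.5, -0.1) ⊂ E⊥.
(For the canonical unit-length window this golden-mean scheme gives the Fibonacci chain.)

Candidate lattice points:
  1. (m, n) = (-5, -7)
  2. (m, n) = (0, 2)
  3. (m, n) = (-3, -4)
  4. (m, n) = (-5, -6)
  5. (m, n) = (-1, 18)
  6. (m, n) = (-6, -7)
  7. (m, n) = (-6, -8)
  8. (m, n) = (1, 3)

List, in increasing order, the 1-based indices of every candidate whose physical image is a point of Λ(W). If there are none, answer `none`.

1, 2, 3, 4, 7, 8

Compute τ' = (1−√5)/2 = -0.61803, so π⊥(m,n) = m -0.61803·n.
[1] lift (-5,-7): star map gives -0.67376; window check -1.5 ≤ -0.67376 < -0.1 is true → IN Λ
[2] lift (0,2): star map gives -1.23607; window check -1.5 ≤ -1.23607 < -0.1 is true → IN Λ
[3] lift (-3,-4): star map gives -0.52786; window check -1.5 ≤ -0.52786 < -0.1 is true → IN Λ
[4] lift (-5,-6): star map gives -1.29180; window check -1.5 ≤ -1.29180 < -0.1 is true → IN Λ
[5] lift (-1,18): star map gives -12.12461; window check -1.5 ≤ -12.12461 < -0.1 is false → out
[6] lift (-6,-7): star map gives -1.67376; window check -1.5 ≤ -1.67376 < -0.1 is false → out
[7] lift (-6,-8): star map gives -1.05573; window check -1.5 ≤ -1.05573 < -0.1 is true → IN Λ
[8] lift (1,3): star map gives -0.85410; window check -1.5 ≤ -0.85410 < -0.1 is true → IN Λ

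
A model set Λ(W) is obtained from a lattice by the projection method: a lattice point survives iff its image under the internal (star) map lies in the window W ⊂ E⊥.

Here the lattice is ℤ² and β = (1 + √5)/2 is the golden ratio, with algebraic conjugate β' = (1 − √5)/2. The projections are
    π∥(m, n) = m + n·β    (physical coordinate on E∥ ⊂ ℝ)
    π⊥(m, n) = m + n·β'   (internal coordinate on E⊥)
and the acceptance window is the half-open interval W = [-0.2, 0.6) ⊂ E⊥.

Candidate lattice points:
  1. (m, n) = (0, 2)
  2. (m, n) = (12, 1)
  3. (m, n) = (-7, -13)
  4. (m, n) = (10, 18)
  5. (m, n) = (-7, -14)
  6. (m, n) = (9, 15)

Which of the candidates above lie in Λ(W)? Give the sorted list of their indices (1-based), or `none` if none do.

none

Compute β' = (1−√5)/2 = -0.61803, so π⊥(m,n) = m -0.61803·n.
candidate 1: (m,n)=(0,2) → π∥ = 0+2·β ≈ 3.23607, π⊥ = 0+2·β' ≈ -1.23607 ∉ [-0.2, 0.6) ⇒ out
candidate 2: (m,n)=(12,1) → π∥ = 12+1·β ≈ 13.61803, π⊥ = 12+1·β' ≈ 11.38197 ∉ [-0.2, 0.6) ⇒ out
candidate 3: (m,n)=(-7,-13) → π∥ = -7-13·β ≈ -28.03444, π⊥ = -7-13·β' ≈ 1.03444 ∉ [-0.2, 0.6) ⇒ out
candidate 4: (m,n)=(10,18) → π∥ = 10+18·β ≈ 39.12461, π⊥ = 10+18·β' ≈ -1.12461 ∉ [-0.2, 0.6) ⇒ out
candidate 5: (m,n)=(-7,-14) → π∥ = -7-14·β ≈ -29.65248, π⊥ = -7-14·β' ≈ 1.65248 ∉ [-0.2, 0.6) ⇒ out
candidate 6: (m,n)=(9,15) → π∥ = 9+15·β ≈ 33.27051, π⊥ = 9+15·β' ≈ -0.27051 ∉ [-0.2, 0.6) ⇒ out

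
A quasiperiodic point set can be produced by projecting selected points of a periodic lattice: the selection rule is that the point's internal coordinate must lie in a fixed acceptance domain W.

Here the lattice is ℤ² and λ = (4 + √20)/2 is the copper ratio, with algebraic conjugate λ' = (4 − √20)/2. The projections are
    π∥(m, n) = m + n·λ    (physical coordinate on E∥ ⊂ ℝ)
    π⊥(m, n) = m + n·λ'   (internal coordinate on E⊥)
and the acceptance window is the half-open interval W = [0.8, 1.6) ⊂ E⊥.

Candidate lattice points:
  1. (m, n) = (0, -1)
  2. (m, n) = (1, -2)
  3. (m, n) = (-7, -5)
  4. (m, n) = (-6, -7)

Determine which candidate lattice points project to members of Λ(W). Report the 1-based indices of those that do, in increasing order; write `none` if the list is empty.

Numerically λ ≈ 4.2361 and λ' = −1/λ ≈ -0.2361.
candidate 1: (m,n)=(0,-1) → π∥ = 0-1·λ ≈ -4.2361, π⊥ = 0-1·λ' ≈ 0.2361 ∉ [0.8, 1.6) ⇒ out
candidate 2: (m,n)=(1,-2) → π∥ = 1-2·λ ≈ -7.4721, π⊥ = 1-2·λ' ≈ 1.4721 ∈ [0.8, 1.6) ⇒ IN Λ
candidate 3: (m,n)=(-7,-5) → π∥ = -7-5·λ ≈ -28.1803, π⊥ = -7-5·λ' ≈ -5.8197 ∉ [0.8, 1.6) ⇒ out
candidate 4: (m,n)=(-6,-7) → π∥ = -6-7·λ ≈ -35.6525, π⊥ = -6-7·λ' ≈ -4.3475 ∉ [0.8, 1.6) ⇒ out

2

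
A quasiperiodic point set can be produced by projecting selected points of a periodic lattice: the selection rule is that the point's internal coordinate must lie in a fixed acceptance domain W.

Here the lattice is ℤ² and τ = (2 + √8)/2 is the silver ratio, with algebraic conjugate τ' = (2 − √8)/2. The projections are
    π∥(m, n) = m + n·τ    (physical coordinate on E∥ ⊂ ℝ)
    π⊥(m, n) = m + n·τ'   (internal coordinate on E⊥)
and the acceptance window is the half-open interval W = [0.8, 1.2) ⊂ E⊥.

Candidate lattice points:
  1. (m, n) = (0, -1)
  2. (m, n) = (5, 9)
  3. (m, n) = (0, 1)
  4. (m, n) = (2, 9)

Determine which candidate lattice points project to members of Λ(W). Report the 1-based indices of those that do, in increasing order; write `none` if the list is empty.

Compute τ' = (2−√8)/2 = -0.4142, so π⊥(m,n) = m -0.4142·n.
[1] lift (0,-1): star map gives 0.4142; window check 0.8 ≤ 0.4142 < 1.2 is false → out
[2] lift (5,9): star map gives 1.2721; window check 0.8 ≤ 1.2721 < 1.2 is false → out
[3] lift (0,1): star map gives -0.4142; window check 0.8 ≤ -0.4142 < 1.2 is false → out
[4] lift (2,9): star map gives -1.7279; window check 0.8 ≤ -1.7279 < 1.2 is false → out

none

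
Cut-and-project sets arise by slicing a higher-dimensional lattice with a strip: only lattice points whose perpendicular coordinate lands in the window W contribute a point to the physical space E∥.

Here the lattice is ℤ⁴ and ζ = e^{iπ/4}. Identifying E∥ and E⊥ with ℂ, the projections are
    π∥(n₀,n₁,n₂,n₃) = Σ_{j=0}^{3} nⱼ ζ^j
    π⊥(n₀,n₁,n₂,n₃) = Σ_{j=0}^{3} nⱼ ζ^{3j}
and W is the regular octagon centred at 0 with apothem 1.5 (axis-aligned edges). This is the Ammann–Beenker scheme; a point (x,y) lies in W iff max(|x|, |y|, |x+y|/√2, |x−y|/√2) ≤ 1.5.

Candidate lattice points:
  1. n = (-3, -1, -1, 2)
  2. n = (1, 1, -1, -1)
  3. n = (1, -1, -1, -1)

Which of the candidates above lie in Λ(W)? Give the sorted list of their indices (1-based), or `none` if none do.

2, 3

π⊥(n) = n₀ + n₁ζ³ + n₂ζ⁶ + n₃ζ⁹ where ζ = e^{iπ/4}.
candidate 1: n = (-3, -1, -1, 2) → π⊥ ≈ (-0.87868, +1.70711); max(|x|,|y|,|x±y|/√2) = 1.82843 > 1.5 ⇒ ∉ W
candidate 2: n = (1, 1, -1, -1) → π⊥ ≈ (-0.41421, +1.00000); max(|x|,|y|,|x±y|/√2) = 1.00000 ≤ 1.5 ⇒ ∈ W
candidate 3: n = (1, -1, -1, -1) → π⊥ ≈ (+1.00000, -0.41421); max(|x|,|y|,|x±y|/√2) = 1.00000 ≤ 1.5 ⇒ ∈ W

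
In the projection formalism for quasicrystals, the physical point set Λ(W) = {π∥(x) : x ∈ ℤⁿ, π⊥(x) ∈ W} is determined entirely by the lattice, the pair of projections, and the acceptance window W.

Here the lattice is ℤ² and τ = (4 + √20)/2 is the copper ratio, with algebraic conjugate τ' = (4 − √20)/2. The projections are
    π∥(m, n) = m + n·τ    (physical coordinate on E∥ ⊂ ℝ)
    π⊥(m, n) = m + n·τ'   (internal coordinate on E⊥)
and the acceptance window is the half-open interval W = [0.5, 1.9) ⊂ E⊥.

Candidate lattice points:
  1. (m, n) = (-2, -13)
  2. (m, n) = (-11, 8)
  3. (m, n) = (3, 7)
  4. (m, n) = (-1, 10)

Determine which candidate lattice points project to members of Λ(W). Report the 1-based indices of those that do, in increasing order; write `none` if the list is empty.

1, 3

τ' = (4−√20)/2 ≈ -0.2361.
candidate 1: (m,n)=(-2,-13) → π∥ = -2-13·τ ≈ -57.0689, π⊥ = -2-13·τ' ≈ 1.0689 ∈ [0.5, 1.9) ⇒ IN Λ
candidate 2: (m,n)=(-11,8) → π∥ = -11+8·τ ≈ 22.8885, π⊥ = -11+8·τ' ≈ -12.8885 ∉ [0.5, 1.9) ⇒ out
candidate 3: (m,n)=(3,7) → π∥ = 3+7·τ ≈ 32.6525, π⊥ = 3+7·τ' ≈ 1.3475 ∈ [0.5, 1.9) ⇒ IN Λ
candidate 4: (m,n)=(-1,10) → π∥ = -1+10·τ ≈ 41.3607, π⊥ = -1+10·τ' ≈ -3.3607 ∉ [0.5, 1.9) ⇒ out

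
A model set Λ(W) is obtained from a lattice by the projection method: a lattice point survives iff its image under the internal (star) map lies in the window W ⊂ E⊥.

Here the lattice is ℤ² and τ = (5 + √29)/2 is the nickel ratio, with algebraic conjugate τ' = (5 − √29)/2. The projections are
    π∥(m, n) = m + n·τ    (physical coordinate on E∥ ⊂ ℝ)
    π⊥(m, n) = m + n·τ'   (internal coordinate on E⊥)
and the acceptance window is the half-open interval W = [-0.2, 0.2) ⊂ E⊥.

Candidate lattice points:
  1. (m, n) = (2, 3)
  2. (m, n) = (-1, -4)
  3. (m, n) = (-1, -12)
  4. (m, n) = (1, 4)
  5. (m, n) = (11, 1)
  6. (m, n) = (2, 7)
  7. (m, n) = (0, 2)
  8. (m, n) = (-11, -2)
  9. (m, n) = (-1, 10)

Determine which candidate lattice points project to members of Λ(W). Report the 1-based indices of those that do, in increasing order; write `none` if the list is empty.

Numerically τ ≈ 5.1926 and τ' = −1/τ ≈ -0.1926.
candidate 1: (m,n)=(2,3) → π∥ = 2+3·τ ≈ 17.5777, π⊥ = 2+3·τ' ≈ 1.4223 ∉ [-0.2, 0.2) ⇒ out
candidate 2: (m,n)=(-1,-4) → π∥ = -1-4·τ ≈ -21.7703, π⊥ = -1-4·τ' ≈ -0.2297 ∉ [-0.2, 0.2) ⇒ out
candidate 3: (m,n)=(-1,-12) → π∥ = -1-12·τ ≈ -63.3110, π⊥ = -1-12·τ' ≈ 1.3110 ∉ [-0.2, 0.2) ⇒ out
candidate 4: (m,n)=(1,4) → π∥ = 1+4·τ ≈ 21.7703, π⊥ = 1+4·τ' ≈ 0.2297 ∉ [-0.2, 0.2) ⇒ out
candidate 5: (m,n)=(11,1) → π∥ = 11+1·τ ≈ 16.1926, π⊥ = 11+1·τ' ≈ 10.8074 ∉ [-0.2, 0.2) ⇒ out
candidate 6: (m,n)=(2,7) → π∥ = 2+7·τ ≈ 38.3481, π⊥ = 2+7·τ' ≈ 0.6519 ∉ [-0.2, 0.2) ⇒ out
candidate 7: (m,n)=(0,2) → π∥ = 0+2·τ ≈ 10.3852, π⊥ = 0+2·τ' ≈ -0.3852 ∉ [-0.2, 0.2) ⇒ out
candidate 8: (m,n)=(-11,-2) → π∥ = -11-2·τ ≈ -21.3852, π⊥ = -11-2·τ' ≈ -10.6148 ∉ [-0.2, 0.2) ⇒ out
candidate 9: (m,n)=(-1,10) → π∥ = -1+10·τ ≈ 50.9258, π⊥ = -1+10·τ' ≈ -2.9258 ∉ [-0.2, 0.2) ⇒ out

none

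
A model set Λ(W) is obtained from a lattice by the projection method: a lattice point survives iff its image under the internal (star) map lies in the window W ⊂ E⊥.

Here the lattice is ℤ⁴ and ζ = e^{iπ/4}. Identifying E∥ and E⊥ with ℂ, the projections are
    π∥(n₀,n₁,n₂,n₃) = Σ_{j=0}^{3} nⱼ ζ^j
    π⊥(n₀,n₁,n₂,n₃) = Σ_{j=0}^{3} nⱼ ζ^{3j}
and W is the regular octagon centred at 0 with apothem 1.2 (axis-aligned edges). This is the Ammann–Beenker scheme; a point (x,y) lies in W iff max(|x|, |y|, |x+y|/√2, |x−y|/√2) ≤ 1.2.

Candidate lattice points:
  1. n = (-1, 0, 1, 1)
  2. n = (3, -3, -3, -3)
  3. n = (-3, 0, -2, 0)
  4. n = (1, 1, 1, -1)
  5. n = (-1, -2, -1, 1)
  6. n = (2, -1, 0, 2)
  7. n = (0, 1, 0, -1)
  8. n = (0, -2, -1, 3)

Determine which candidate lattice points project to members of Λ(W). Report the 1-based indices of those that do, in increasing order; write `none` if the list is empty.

With ζ = e^{iπ/4} the internal vectors are ζ^0,ζ^3,ζ^6,ζ^9.
candidate 1: n = (-1, 0, 1, 1) → π⊥ ≈ (-0.2929, -0.2929); max(|x|,|y|,|x±y|/√2) = 0.4142 ≤ 1.2 ⇒ ∈ W
candidate 2: n = (3, -3, -3, -3) → π⊥ ≈ (+3.0000, -1.2426); max(|x|,|y|,|x±y|/√2) = 3.0000 > 1.2 ⇒ ∉ W
candidate 3: n = (-3, 0, -2, 0) → π⊥ ≈ (-3.0000, +2.0000); max(|x|,|y|,|x±y|/√2) = 3.5355 > 1.2 ⇒ ∉ W
candidate 4: n = (1, 1, 1, -1) → π⊥ ≈ (-0.4142, -1.0000); max(|x|,|y|,|x±y|/√2) = 1.0000 ≤ 1.2 ⇒ ∈ W
candidate 5: n = (-1, -2, -1, 1) → π⊥ ≈ (+1.1213, +0.2929); max(|x|,|y|,|x±y|/√2) = 1.1213 ≤ 1.2 ⇒ ∈ W
candidate 6: n = (2, -1, 0, 2) → π⊥ ≈ (+4.1213, +0.7071); max(|x|,|y|,|x±y|/√2) = 4.1213 > 1.2 ⇒ ∉ W
candidate 7: n = (0, 1, 0, -1) → π⊥ ≈ (-1.4142, +0.0000); max(|x|,|y|,|x±y|/√2) = 1.4142 > 1.2 ⇒ ∉ W
candidate 8: n = (0, -2, -1, 3) → π⊥ ≈ (+3.5355, +1.7071); max(|x|,|y|,|x±y|/√2) = 3.7071 > 1.2 ⇒ ∉ W

1, 4, 5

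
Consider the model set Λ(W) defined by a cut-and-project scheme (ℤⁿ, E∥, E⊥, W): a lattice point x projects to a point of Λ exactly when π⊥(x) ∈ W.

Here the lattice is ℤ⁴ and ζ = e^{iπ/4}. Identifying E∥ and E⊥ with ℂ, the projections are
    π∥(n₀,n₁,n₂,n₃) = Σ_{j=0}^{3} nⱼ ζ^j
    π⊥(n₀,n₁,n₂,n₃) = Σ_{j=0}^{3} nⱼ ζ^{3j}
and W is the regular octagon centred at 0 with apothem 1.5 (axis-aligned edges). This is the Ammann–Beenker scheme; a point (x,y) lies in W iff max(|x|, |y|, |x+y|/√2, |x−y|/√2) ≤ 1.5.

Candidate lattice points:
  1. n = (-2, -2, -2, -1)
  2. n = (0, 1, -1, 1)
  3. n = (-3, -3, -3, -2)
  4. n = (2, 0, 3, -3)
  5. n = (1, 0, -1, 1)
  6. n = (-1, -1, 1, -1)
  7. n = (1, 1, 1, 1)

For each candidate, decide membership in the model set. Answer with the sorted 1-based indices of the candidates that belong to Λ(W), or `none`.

π⊥(n) = n₀ + n₁ζ³ + n₂ζ⁶ + n₃ζ⁹ where ζ = e^{iπ/4}.
#1 (-2, -2, -2, -1): internal (-1.29289, -0.12132); octagon support 1.29289 vs apothem 1.5 → ∈ W
#2 (0, 1, -1, 1): internal (0.00000, 2.41421); octagon support 2.41421 vs apothem 1.5 → ∉ W
#3 (-3, -3, -3, -2): internal (-2.29289, -0.53553); octagon support 2.29289 vs apothem 1.5 → ∉ W
#4 (2, 0, 3, -3): internal (-0.12132, -5.12132); octagon support 5.12132 vs apothem 1.5 → ∉ W
#5 (1, 0, -1, 1): internal (1.70711, 1.70711); octagon support 2.41421 vs apothem 1.5 → ∉ W
#6 (-1, -1, 1, -1): internal (-1.00000, -2.41421); octagon support 2.41421 vs apothem 1.5 → ∉ W
#7 (1, 1, 1, 1): internal (1.00000, 0.41421); octagon support 1.00000 vs apothem 1.5 → ∈ W

1, 7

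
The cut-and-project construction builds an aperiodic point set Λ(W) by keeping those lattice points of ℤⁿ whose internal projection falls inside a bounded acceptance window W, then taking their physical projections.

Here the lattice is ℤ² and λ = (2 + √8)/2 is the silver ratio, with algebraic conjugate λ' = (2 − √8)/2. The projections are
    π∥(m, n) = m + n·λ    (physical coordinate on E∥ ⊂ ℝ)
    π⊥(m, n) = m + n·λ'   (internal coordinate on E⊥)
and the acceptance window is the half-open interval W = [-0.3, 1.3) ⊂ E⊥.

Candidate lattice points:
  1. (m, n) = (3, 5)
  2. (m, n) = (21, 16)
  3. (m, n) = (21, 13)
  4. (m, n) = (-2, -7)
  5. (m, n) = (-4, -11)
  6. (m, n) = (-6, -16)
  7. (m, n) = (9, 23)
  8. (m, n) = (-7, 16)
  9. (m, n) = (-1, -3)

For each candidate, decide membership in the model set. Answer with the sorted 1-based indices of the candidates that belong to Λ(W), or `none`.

1, 4, 5, 6, 9

Compute λ' = (2−√8)/2 = -0.41421, so π⊥(m,n) = m -0.41421·n.
candidate 1: (m,n)=(3,5) → π∥ = 3+5·λ ≈ 15.07107, π⊥ = 3+5·λ' ≈ 0.92893 ∈ [-0.3, 1.3) ⇒ IN Λ
candidate 2: (m,n)=(21,16) → π∥ = 21+16·λ ≈ 59.62742, π⊥ = 21+16·λ' ≈ 14.37258 ∉ [-0.3, 1.3) ⇒ out
candidate 3: (m,n)=(21,13) → π∥ = 21+13·λ ≈ 52.38478, π⊥ = 21+13·λ' ≈ 15.61522 ∉ [-0.3, 1.3) ⇒ out
candidate 4: (m,n)=(-2,-7) → π∥ = -2-7·λ ≈ -18.89949, π⊥ = -2-7·λ' ≈ 0.89949 ∈ [-0.3, 1.3) ⇒ IN Λ
candidate 5: (m,n)=(-4,-11) → π∥ = -4-11·λ ≈ -30.55635, π⊥ = -4-11·λ' ≈ 0.55635 ∈ [-0.3, 1.3) ⇒ IN Λ
candidate 6: (m,n)=(-6,-16) → π∥ = -6-16·λ ≈ -44.62742, π⊥ = -6-16·λ' ≈ 0.62742 ∈ [-0.3, 1.3) ⇒ IN Λ
candidate 7: (m,n)=(9,23) → π∥ = 9+23·λ ≈ 64.52691, π⊥ = 9+23·λ' ≈ -0.52691 ∉ [-0.3, 1.3) ⇒ out
candidate 8: (m,n)=(-7,16) → π∥ = -7+16·λ ≈ 31.62742, π⊥ = -7+16·λ' ≈ -13.62742 ∉ [-0.3, 1.3) ⇒ out
candidate 9: (m,n)=(-1,-3) → π∥ = -1-3·λ ≈ -8.24264, π⊥ = -1-3·λ' ≈ 0.24264 ∈ [-0.3, 1.3) ⇒ IN Λ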